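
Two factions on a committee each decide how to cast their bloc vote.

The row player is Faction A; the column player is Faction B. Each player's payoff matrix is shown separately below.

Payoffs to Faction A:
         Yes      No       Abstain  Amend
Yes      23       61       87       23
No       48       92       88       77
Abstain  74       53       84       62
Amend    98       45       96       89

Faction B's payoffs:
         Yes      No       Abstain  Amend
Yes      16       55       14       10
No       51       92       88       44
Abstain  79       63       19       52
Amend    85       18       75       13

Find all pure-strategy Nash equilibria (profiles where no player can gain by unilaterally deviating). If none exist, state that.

For each strategy profile, look for a profitable unilateral deviation.
(Yes, Yes): Faction A can switch to No (23 → 48). Not NE.
(Yes, No): Faction A can switch to No (61 → 92). Not NE.
(Yes, Abstain): Faction A can switch to No (87 → 88). Not NE.
(Yes, Amend): Faction A can switch to No (23 → 77). Not NE.
(No, Yes): Faction A can switch to Abstain (48 → 74). Not NE.
(No, No): Faction A gets 92, best alternative 61; Faction B gets 92, best alternative 88. No profitable deviation — NE.
(No, Abstain): Faction A can switch to Amend (88 → 96). Not NE.
(No, Amend): Faction A can switch to Amend (77 → 89). Not NE.
(Abstain, Yes): Faction A can switch to Amend (74 → 98). Not NE.
(Amend, Yes): Faction A gets 98, best alternative 74; Faction B gets 85, best alternative 75. No profitable deviation — NE.
(The remaining 6 profiles each have a profitable deviation by the same check.)

(No, No), (Amend, Yes)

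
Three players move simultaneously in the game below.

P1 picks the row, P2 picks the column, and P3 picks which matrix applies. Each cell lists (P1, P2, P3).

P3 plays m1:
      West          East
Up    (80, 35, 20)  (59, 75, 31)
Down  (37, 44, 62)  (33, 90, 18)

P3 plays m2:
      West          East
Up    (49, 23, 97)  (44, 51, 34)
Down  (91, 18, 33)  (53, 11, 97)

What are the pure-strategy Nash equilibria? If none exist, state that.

none

(Up, West, m1): P2 can switch to East (35 → 75). Not NE.
(Up, West, m2): P1 can switch to Down (49 → 91). Not NE.
(Up, East, m1): P3 can switch to m2 (31 → 34). Not NE.
(Up, East, m2): P1 can switch to Down (44 → 53). Not NE.
(Down, West, m1): P1 can switch to Up (37 → 80). Not NE.
(Down, West, m2): P3 can switch to m1 (33 → 62). Not NE.
(Down, East, m1): P1 can switch to Up (33 → 59). Not NE.
(Down, East, m2): P2 can switch to West (11 → 18). Not NE.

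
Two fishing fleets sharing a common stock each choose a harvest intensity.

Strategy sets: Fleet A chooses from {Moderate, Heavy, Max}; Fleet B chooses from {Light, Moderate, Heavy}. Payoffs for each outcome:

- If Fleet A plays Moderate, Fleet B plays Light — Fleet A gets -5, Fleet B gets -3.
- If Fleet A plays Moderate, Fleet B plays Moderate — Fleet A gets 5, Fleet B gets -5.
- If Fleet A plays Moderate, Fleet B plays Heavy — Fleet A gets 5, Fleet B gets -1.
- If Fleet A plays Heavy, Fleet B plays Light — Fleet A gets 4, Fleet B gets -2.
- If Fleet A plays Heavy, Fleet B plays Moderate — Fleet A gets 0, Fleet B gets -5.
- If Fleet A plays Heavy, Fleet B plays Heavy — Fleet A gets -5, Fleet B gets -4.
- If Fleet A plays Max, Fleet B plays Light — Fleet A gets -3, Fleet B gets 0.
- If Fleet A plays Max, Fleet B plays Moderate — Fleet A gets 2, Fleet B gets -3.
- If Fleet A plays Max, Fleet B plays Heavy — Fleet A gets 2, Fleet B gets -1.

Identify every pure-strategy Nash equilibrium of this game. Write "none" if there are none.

(Moderate, Heavy) and (Heavy, Light)

For each player, find the best response to each opponent profile; mutual best responses are the pure NE.
Fleet A against Light: payoffs -5, 4, -3 → best response Heavy.
Fleet A against Moderate: payoffs 5, 0, 2 → best response Moderate.
Fleet A against Heavy: payoffs 5, -5, 2 → best response Moderate.
Fleet B against Moderate: payoffs -3, -5, -1 → best response Heavy.
Fleet B against Heavy: payoffs -2, -5, -4 → best response Light.
Fleet B against Max: payoffs 0, -3, -1 → best response Light.
Mutual best responses: (Moderate, Heavy); (Heavy, Light).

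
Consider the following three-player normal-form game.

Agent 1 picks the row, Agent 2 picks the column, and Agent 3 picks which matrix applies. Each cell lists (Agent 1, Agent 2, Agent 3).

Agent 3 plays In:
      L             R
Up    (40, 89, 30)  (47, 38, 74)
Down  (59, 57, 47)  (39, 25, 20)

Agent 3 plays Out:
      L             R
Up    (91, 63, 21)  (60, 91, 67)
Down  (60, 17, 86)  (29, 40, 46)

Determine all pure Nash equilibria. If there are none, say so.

There is no pure-strategy Nash equilibrium.

Mark each player's best response to every combination of opponents' strategies; a profile where every player is best-responding is a pure Nash equilibrium.
Agent 1 against (L, In): payoffs 40, 59 → best response Down.
Agent 1 against (L, Out): payoffs 91, 60 → best response Up.
Agent 1 against (R, In): payoffs 47, 39 → best response Up.
Agent 1 against (R, Out): payoffs 60, 29 → best response Up.
Agent 2 against (Up, In): payoffs 89, 38 → best response L.
Agent 2 against (Up, Out): payoffs 63, 91 → best response R.
Agent 2 against (Down, In): payoffs 57, 25 → best response L.
Agent 2 against (Down, Out): payoffs 17, 40 → best response R.
Agent 3 against (Up, L): payoffs 30, 21 → best response In.
Agent 3 against (Up, R): payoffs 74, 67 → best response In.
Agent 3 against (Down, L): payoffs 47, 86 → best response Out.
Agent 3 against (Down, R): payoffs 20, 46 → best response Out.
No profile is a mutual best response for all players.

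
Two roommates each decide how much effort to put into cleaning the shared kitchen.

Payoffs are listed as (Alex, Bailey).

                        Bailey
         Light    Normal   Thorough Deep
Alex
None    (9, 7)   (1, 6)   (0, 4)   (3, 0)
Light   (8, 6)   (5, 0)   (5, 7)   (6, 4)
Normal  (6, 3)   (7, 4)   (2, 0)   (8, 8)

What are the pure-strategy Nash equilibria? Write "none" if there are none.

Pure-strategy Nash equilibria: (None, Light); (Light, Thorough); (Normal, Deep)

Mark each player's best response to every combination of opponents' strategies; a profile where every player is best-responding is a pure Nash equilibrium.
Alex against Light: payoffs 9, 8, 6 → best response None.
Alex against Normal: payoffs 1, 5, 7 → best response Normal.
Alex against Thorough: payoffs 0, 5, 2 → best response Light.
Alex against Deep: payoffs 3, 6, 8 → best response Normal.
Bailey against None: payoffs 7, 6, 4, 0 → best response Light.
Bailey against Light: payoffs 6, 0, 7, 4 → best response Thorough.
Bailey against Normal: payoffs 3, 4, 0, 8 → best response Deep.
Mutual best responses: (None, Light); (Light, Thorough); (Normal, Deep).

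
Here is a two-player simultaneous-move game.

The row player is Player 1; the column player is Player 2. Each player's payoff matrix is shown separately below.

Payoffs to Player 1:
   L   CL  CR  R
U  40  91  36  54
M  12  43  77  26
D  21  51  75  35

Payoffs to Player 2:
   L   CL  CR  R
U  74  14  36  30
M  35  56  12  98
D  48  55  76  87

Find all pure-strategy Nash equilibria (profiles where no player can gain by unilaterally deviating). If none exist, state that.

The unique pure-strategy Nash equilibrium is (U, L).

Mark each player's best response to every combination of opponents' strategies; a profile where every player is best-responding is a pure Nash equilibrium.
Player 1 against L: payoffs 40, 12, 21 → best response U.
Player 1 against CL: payoffs 91, 43, 51 → best response U.
Player 1 against CR: payoffs 36, 77, 75 → best response M.
Player 1 against R: payoffs 54, 26, 35 → best response U.
Player 2 against U: payoffs 74, 14, 36, 30 → best response L.
Player 2 against M: payoffs 35, 56, 12, 98 → best response R.
Player 2 against D: payoffs 48, 55, 76, 87 → best response R.
Mutual best responses: (U, L).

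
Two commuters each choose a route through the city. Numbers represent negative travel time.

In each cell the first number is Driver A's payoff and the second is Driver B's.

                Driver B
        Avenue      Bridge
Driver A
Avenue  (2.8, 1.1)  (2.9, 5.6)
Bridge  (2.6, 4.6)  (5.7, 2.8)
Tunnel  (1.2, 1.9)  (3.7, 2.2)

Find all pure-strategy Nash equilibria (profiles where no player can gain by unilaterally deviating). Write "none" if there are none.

This game has no pure Nash equilibrium.

Driver A against Avenue: payoffs 2.8, 2.6, 1.2 → best response Avenue.
Driver A against Bridge: payoffs 2.9, 5.7, 3.7 → best response Bridge.
Driver B against Avenue: payoffs 1.1, 5.6 → best response Bridge.
Driver B against Bridge: payoffs 4.6, 2.8 → best response Avenue.
Driver B against Tunnel: payoffs 1.9, 2.2 → best response Bridge.
No profile is a mutual best response for all players.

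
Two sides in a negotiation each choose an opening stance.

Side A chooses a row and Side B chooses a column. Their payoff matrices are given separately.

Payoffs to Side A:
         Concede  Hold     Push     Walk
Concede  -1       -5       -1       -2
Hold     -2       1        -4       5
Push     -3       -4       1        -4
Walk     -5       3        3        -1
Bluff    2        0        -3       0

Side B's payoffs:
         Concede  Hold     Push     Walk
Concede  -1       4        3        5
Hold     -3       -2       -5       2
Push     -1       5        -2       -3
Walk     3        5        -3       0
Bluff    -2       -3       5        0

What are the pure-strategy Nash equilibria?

The pure Nash equilibria are (Hold, Walk), (Walk, Hold).

Side A against Concede: payoffs -1, -2, -3, -5, 2 → best response Bluff.
Side A against Hold: payoffs -5, 1, -4, 3, 0 → best response Walk.
Side A against Push: payoffs -1, -4, 1, 3, -3 → best response Walk.
Side A against Walk: payoffs -2, 5, -4, -1, 0 → best response Hold.
Side B against Concede: payoffs -1, 4, 3, 5 → best response Walk.
Side B against Hold: payoffs -3, -2, -5, 2 → best response Walk.
Side B against Push: payoffs -1, 5, -2, -3 → best response Hold.
Side B against Walk: payoffs 3, 5, -3, 0 → best response Hold.
Side B against Bluff: payoffs -2, -3, 5, 0 → best response Push.
Mutual best responses: (Hold, Walk); (Walk, Hold).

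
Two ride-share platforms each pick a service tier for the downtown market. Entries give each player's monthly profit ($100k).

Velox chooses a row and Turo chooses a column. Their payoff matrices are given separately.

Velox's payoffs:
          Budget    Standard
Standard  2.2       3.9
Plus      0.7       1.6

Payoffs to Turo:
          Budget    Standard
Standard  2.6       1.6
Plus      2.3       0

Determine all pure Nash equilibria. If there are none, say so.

(Standard, Budget)

(Standard, Budget): Velox gets 2.2, best alternative 0.7; Turo gets 2.6, best alternative 1.6. No profitable deviation — NE.
(Standard, Standard): Turo can switch to Budget (1.6 → 2.6). Not NE.
(Plus, Budget): Velox can switch to Standard (0.7 → 2.2). Not NE.
(Plus, Standard): Velox can switch to Standard (1.6 → 3.9). Not NE.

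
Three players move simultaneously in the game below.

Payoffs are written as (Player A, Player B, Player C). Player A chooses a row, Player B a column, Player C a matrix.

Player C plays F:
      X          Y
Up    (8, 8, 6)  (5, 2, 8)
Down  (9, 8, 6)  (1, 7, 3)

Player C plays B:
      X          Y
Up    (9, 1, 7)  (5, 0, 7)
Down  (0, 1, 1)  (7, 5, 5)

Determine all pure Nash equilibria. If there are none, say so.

Check each profile: it is a Nash equilibrium iff no player can strictly gain by switching unilaterally.
(Up, X, F): Player A can switch to Down (8 → 9). Not NE.
(Up, X, B): Player A gets 9, best alternative 0; Player B gets 1, best alternative 0; Player C gets 7, best alternative 6. No profitable deviation — NE.
(Up, Y, F): Player B can switch to X (2 → 8). Not NE.
(Up, Y, B): Player A can switch to Down (5 → 7). Not NE.
(Down, X, F): Player A gets 9, best alternative 8; Player B gets 8, best alternative 7; Player C gets 6, best alternative 1. No profitable deviation — NE.
(Down, X, B): Player A can switch to Up (0 → 9). Not NE.
(Down, Y, F): Player A can switch to Up (1 → 5). Not NE.
(Down, Y, B): Player A gets 7, best alternative 5; Player B gets 5, best alternative 1; Player C gets 5, best alternative 3. No profitable deviation — NE.

Pure-strategy Nash equilibria: (Up, X, B) and (Down, X, F) and (Down, Y, B)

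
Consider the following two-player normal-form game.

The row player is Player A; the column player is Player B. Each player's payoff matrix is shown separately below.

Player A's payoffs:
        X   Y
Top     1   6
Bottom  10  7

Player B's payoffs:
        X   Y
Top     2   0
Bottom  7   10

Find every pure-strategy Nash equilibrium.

For each player, find the best response to each opponent profile; mutual best responses are the pure NE.
Player A against X: payoffs 1, 10 → best response Bottom.
Player A against Y: payoffs 6, 7 → best response Bottom.
Player B against Top: payoffs 2, 0 → best response X.
Player B against Bottom: payoffs 7, 10 → best response Y.
Mutual best responses: (Bottom, Y).

Pure NE: (Bottom, Y)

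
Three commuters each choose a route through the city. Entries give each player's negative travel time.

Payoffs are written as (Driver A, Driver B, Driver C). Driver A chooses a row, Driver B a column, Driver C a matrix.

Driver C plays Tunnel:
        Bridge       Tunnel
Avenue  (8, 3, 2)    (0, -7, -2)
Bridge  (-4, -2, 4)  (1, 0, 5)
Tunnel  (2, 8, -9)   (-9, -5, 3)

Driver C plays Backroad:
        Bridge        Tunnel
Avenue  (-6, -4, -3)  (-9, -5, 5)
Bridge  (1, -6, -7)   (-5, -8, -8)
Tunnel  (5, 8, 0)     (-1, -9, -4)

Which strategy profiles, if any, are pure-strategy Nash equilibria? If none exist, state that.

Driver A against (Bridge, Tunnel): payoffs 8, -4, 2 → best response Avenue.
Driver A against (Bridge, Backroad): payoffs -6, 1, 5 → best response Tunnel.
Driver A against (Tunnel, Tunnel): payoffs 0, 1, -9 → best response Bridge.
Driver A against (Tunnel, Backroad): payoffs -9, -5, -1 → best response Tunnel.
Driver B against (Avenue, Tunnel): payoffs 3, -7 → best response Bridge.
Driver B against (Avenue, Backroad): payoffs -4, -5 → best response Bridge.
Driver B against (Bridge, Tunnel): payoffs -2, 0 → best response Tunnel.
Driver B against (Bridge, Backroad): payoffs -6, -8 → best response Bridge.
Driver B against (Tunnel, Tunnel): payoffs 8, -5 → best response Bridge.
Driver B against (Tunnel, Backroad): payoffs 8, -9 → best response Bridge.
Driver C against (Avenue, Bridge): payoffs 2, -3 → best response Tunnel.
Driver C against (Avenue, Tunnel): payoffs -2, 5 → best response Backroad.
Driver C against (Bridge, Bridge): payoffs 4, -7 → best response Tunnel.
Driver C against (Bridge, Tunnel): payoffs 5, -8 → best response Tunnel.
Driver C against (Tunnel, Bridge): payoffs -9, 0 → best response Backroad.
Driver C against (Tunnel, Tunnel): payoffs 3, -4 → best response Tunnel.
Mutual best responses: (Avenue, Bridge, Tunnel); (Bridge, Tunnel, Tunnel); (Tunnel, Bridge, Backroad).

Pure-strategy Nash equilibria: (Avenue, Bridge, Tunnel), (Bridge, Tunnel, Tunnel), (Tunnel, Bridge, Backroad)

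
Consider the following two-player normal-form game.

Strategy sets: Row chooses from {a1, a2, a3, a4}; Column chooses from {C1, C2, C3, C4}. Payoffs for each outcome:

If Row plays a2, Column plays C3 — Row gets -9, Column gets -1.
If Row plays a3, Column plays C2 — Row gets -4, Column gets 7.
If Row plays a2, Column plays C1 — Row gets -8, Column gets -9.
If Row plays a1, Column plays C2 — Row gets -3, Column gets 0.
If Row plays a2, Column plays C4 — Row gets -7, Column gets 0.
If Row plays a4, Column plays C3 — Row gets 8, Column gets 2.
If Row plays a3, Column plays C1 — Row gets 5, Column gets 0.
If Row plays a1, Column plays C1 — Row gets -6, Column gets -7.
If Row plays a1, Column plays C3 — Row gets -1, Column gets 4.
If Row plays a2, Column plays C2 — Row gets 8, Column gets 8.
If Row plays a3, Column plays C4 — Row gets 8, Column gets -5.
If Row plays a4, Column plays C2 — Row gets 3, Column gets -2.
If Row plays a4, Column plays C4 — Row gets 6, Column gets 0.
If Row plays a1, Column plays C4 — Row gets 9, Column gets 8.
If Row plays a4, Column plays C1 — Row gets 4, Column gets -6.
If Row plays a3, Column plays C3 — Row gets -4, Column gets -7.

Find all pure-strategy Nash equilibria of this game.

(a1, C4), (a2, C2), (a4, C3)

(a1, C1): Row can switch to a3 (-6 → 5). Not NE.
(a1, C2): Row can switch to a2 (-3 → 8). Not NE.
(a1, C3): Row can switch to a4 (-1 → 8). Not NE.
(a1, C4): Row gets 9, best alternative 8; Column gets 8, best alternative 4. No profitable deviation — NE.
(a2, C1): Row can switch to a1 (-8 → -6). Not NE.
(a2, C2): Row gets 8, best alternative 3; Column gets 8, best alternative 0. No profitable deviation — NE.
(a2, C3): Row can switch to a1 (-9 → -1). Not NE.
(a2, C4): Row can switch to a1 (-7 → 9). Not NE.
(a3, C1): Column can switch to C2 (0 → 7). Not NE.
(a3, C2): Row can switch to a1 (-4 → -3). Not NE.
(a3, C3): Row can switch to a1 (-4 → -1). Not NE.
(a3, C4): Row can switch to a1 (8 → 9). Not NE.
(a4, C1): Row can switch to a3 (4 → 5). Not NE.
(a4, C2): Row can switch to a2 (3 → 8). Not NE.
(a4, C3): Row gets 8, best alternative -1; Column gets 2, best alternative 0. No profitable deviation — NE.
(The remaining 1 profile has a profitable deviation by the same check.)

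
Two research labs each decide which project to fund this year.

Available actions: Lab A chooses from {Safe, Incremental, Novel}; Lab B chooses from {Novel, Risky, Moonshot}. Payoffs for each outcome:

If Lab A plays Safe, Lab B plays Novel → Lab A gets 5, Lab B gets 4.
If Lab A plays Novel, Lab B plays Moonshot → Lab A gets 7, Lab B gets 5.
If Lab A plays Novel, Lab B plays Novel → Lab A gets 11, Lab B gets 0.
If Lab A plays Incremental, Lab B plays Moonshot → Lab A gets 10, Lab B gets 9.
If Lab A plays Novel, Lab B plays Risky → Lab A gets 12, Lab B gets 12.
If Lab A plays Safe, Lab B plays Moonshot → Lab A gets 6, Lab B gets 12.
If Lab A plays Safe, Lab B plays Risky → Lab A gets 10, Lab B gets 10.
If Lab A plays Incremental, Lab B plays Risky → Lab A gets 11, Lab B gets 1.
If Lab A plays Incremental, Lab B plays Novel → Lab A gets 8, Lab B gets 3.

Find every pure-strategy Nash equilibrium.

(Incremental, Moonshot) and (Novel, Risky)

(Safe, Novel): Lab A can switch to Incremental (5 → 8). Not NE.
(Safe, Risky): Lab A can switch to Incremental (10 → 11). Not NE.
(Safe, Moonshot): Lab A can switch to Incremental (6 → 10). Not NE.
(Incremental, Novel): Lab A can switch to Novel (8 → 11). Not NE.
(Incremental, Risky): Lab A can switch to Novel (11 → 12). Not NE.
(Incremental, Moonshot): Lab A gets 10, best alternative 7; Lab B gets 9, best alternative 3. No profitable deviation — NE.
(Novel, Novel): Lab B can switch to Risky (0 → 12). Not NE.
(Novel, Risky): Lab A gets 12, best alternative 11; Lab B gets 12, best alternative 5. No profitable deviation — NE.
(Novel, Moonshot): Lab A can switch to Incremental (7 → 10). Not NE.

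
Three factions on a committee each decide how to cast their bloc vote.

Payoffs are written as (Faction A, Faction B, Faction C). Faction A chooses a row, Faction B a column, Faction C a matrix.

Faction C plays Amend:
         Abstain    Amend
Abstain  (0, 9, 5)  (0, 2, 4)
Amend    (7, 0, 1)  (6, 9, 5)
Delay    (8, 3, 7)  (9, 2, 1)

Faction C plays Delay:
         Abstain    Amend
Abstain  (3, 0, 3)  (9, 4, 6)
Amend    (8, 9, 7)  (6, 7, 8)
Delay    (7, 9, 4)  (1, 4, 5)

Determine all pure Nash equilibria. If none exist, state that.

(Abstain, Abstain, Amend): Faction A can switch to Amend (0 → 7). Not NE.
(Abstain, Abstain, Delay): Faction A can switch to Amend (3 → 8). Not NE.
(Abstain, Amend, Amend): Faction A can switch to Amend (0 → 6). Not NE.
(Abstain, Amend, Delay): Faction A gets 9, best alternative 6; Faction B gets 4, best alternative 0; Faction C gets 6, best alternative 4. No profitable deviation — NE.
(Amend, Abstain, Amend): Faction A can switch to Delay (7 → 8). Not NE.
(Amend, Abstain, Delay): Faction A gets 8, best alternative 7; Faction B gets 9, best alternative 7; Faction C gets 7, best alternative 1. No profitable deviation — NE.
(Amend, Amend, Amend): Faction A can switch to Delay (6 → 9). Not NE.
(Amend, Amend, Delay): Faction A can switch to Abstain (6 → 9). Not NE.
(Delay, Abstain, Amend): Faction A gets 8, best alternative 7; Faction B gets 3, best alternative 2; Faction C gets 7, best alternative 4. No profitable deviation — NE.
(Delay, Abstain, Delay): Faction A can switch to Amend (7 → 8). Not NE.
(Delay, Amend, Amend): Faction B can switch to Abstain (2 → 3). Not NE.
(Delay, Amend, Delay): Faction A can switch to Abstain (1 → 9). Not NE.

Pure-strategy Nash equilibria: (Abstain, Amend, Delay) and (Amend, Abstain, Delay) and (Delay, Abstain, Amend)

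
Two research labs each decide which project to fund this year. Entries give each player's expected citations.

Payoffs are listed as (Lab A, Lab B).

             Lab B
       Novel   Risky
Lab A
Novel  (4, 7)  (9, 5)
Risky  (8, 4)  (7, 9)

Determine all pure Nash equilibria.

Lab A against Novel: payoffs 4, 8 → best response Risky.
Lab A against Risky: payoffs 9, 7 → best response Novel.
Lab B against Novel: payoffs 7, 5 → best response Novel.
Lab B against Risky: payoffs 4, 9 → best response Risky.
No profile is a mutual best response for all players.

No pure-strategy Nash equilibrium.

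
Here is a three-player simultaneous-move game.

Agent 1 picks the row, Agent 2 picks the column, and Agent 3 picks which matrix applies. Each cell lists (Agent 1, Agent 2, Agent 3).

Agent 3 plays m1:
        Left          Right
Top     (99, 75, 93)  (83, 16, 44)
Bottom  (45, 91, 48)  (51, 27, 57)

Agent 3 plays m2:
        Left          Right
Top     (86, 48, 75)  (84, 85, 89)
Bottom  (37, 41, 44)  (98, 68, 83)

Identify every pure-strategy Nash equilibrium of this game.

For each player, find the best response to each opponent profile; mutual best responses are the pure NE.
Agent 1 against (Left, m1): payoffs 99, 45 → best response Top.
Agent 1 against (Left, m2): payoffs 86, 37 → best response Top.
Agent 1 against (Right, m1): payoffs 83, 51 → best response Top.
Agent 1 against (Right, m2): payoffs 84, 98 → best response Bottom.
Agent 2 against (Top, m1): payoffs 75, 16 → best response Left.
Agent 2 against (Top, m2): payoffs 48, 85 → best response Right.
Agent 2 against (Bottom, m1): payoffs 91, 27 → best response Left.
Agent 2 against (Bottom, m2): payoffs 41, 68 → best response Right.
Agent 3 against (Top, Left): payoffs 93, 75 → best response m1.
Agent 3 against (Top, Right): payoffs 44, 89 → best response m2.
Agent 3 against (Bottom, Left): payoffs 48, 44 → best response m1.
Agent 3 against (Bottom, Right): payoffs 57, 83 → best response m2.
Mutual best responses: (Top, Left, m1); (Bottom, Right, m2).

The pure Nash equilibria are (Top, Left, m1); (Bottom, Right, m2).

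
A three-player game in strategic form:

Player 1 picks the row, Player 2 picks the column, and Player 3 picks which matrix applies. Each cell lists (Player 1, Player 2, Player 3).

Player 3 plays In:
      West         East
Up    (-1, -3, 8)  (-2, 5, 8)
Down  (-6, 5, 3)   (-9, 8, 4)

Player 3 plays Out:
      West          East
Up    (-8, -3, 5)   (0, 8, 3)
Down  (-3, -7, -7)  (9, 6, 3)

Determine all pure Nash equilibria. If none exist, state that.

Mark each player's best response to every combination of opponents' strategies; a profile where every player is best-responding is a pure Nash equilibrium.
Player 1 against (West, In): payoffs -1, -6 → best response Up.
Player 1 against (West, Out): payoffs -8, -3 → best response Down.
Player 1 against (East, In): payoffs -2, -9 → best response Up.
Player 1 against (East, Out): payoffs 0, 9 → best response Down.
Player 2 against (Up, In): payoffs -3, 5 → best response East.
Player 2 against (Up, Out): payoffs -3, 8 → best response East.
Player 2 against (Down, In): payoffs 5, 8 → best response East.
Player 2 against (Down, Out): payoffs -7, 6 → best response East.
Player 3 against (Up, West): payoffs 8, 5 → best response In.
Player 3 against (Up, East): payoffs 8, 3 → best response In.
Player 3 against (Down, West): payoffs 3, -7 → best response In.
Player 3 against (Down, East): payoffs 4, 3 → best response In.
Mutual best responses: (Up, East, In).

Pure NE: (Up, East, In)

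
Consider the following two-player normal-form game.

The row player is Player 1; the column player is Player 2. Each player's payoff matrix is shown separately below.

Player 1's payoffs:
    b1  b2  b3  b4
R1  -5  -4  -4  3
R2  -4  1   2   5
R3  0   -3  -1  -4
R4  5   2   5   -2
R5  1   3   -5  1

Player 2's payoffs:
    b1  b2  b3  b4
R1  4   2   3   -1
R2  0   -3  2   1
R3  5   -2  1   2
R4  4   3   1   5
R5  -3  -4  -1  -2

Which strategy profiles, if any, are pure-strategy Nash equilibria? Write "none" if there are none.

For each player, find the best response to each opponent profile; mutual best responses are the pure NE.
Player 1 against b1: payoffs -5, -4, 0, 5, 1 → best response R4.
Player 1 against b2: payoffs -4, 1, -3, 2, 3 → best response R5.
Player 1 against b3: payoffs -4, 2, -1, 5, -5 → best response R4.
Player 1 against b4: payoffs 3, 5, -4, -2, 1 → best response R2.
Player 2 against R1: payoffs 4, 2, 3, -1 → best response b1.
Player 2 against R2: payoffs 0, -3, 2, 1 → best response b3.
Player 2 against R3: payoffs 5, -2, 1, 2 → best response b1.
Player 2 against R4: payoffs 4, 3, 1, 5 → best response b4.
Player 2 against R5: payoffs -3, -4, -1, -2 → best response b3.
No profile is a mutual best response for all players.

There is no pure-strategy Nash equilibrium.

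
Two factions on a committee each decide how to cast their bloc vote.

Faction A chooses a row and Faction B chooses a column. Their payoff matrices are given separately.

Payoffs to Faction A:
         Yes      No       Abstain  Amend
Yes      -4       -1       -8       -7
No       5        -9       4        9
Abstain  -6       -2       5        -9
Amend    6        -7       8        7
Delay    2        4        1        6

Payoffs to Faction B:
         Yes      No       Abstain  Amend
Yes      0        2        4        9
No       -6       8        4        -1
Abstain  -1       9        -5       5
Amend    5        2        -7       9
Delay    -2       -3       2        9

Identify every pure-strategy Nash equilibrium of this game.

This game has no pure Nash equilibrium.

Faction A against Yes: payoffs -4, 5, -6, 6, 2 → best response Amend.
Faction A against No: payoffs -1, -9, -2, -7, 4 → best response Delay.
Faction A against Abstain: payoffs -8, 4, 5, 8, 1 → best response Amend.
Faction A against Amend: payoffs -7, 9, -9, 7, 6 → best response No.
Faction B against Yes: payoffs 0, 2, 4, 9 → best response Amend.
Faction B against No: payoffs -6, 8, 4, -1 → best response No.
Faction B against Abstain: payoffs -1, 9, -5, 5 → best response No.
Faction B against Amend: payoffs 5, 2, -7, 9 → best response Amend.
Faction B against Delay: payoffs -2, -3, 2, 9 → best response Amend.
No profile is a mutual best response for all players.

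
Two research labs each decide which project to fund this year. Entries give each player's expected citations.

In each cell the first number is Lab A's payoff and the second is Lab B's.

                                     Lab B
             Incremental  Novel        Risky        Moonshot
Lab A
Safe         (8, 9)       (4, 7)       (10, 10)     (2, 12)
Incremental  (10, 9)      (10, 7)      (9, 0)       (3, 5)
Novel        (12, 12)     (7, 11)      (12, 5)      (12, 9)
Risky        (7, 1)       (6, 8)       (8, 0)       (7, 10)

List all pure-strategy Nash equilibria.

(Novel, Incremental)

(Safe, Incremental): Lab A can switch to Incremental (8 → 10). Not NE.
(Safe, Novel): Lab A can switch to Incremental (4 → 10). Not NE.
(Safe, Risky): Lab A can switch to Novel (10 → 12). Not NE.
(Safe, Moonshot): Lab A can switch to Incremental (2 → 3). Not NE.
(Incremental, Incremental): Lab A can switch to Novel (10 → 12). Not NE.
(Incremental, Novel): Lab B can switch to Incremental (7 → 9). Not NE.
(Incremental, Risky): Lab A can switch to Safe (9 → 10). Not NE.
(Incremental, Moonshot): Lab A can switch to Novel (3 → 12). Not NE.
(Novel, Incremental): Lab A gets 12, best alternative 10; Lab B gets 12, best alternative 11. No profitable deviation — NE.
(The remaining 7 profiles each have a profitable deviation by the same check.)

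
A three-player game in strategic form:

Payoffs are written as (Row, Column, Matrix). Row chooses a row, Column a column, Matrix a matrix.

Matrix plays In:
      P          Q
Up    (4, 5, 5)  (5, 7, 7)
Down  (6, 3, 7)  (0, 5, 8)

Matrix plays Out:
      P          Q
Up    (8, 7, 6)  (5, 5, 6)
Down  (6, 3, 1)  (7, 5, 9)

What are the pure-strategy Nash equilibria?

The pure Nash equilibria are (Up, P, Out), (Up, Q, In), (Down, Q, Out).

(Up, P, In): Row can switch to Down (4 → 6). Not NE.
(Up, P, Out): Row gets 8, best alternative 6; Column gets 7, best alternative 5; Matrix gets 6, best alternative 5. No profitable deviation — NE.
(Up, Q, In): Row gets 5, best alternative 0; Column gets 7, best alternative 5; Matrix gets 7, best alternative 6. No profitable deviation — NE.
(Up, Q, Out): Row can switch to Down (5 → 7). Not NE.
(Down, P, In): Column can switch to Q (3 → 5). Not NE.
(Down, P, Out): Row can switch to Up (6 → 8). Not NE.
(Down, Q, In): Row can switch to Up (0 → 5). Not NE.
(Down, Q, Out): Row gets 7, best alternative 5; Column gets 5, best alternative 3; Matrix gets 9, best alternative 8. No profitable deviation — NE.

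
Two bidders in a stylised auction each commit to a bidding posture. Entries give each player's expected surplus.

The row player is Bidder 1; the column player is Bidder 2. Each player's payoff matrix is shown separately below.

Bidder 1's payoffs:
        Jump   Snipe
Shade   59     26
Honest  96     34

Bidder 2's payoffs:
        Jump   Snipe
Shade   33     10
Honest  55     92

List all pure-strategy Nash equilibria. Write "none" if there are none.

For each player, find the best response to each opponent profile; mutual best responses are the pure NE.
Bidder 1 against Jump: payoffs 59, 96 → best response Honest.
Bidder 1 against Snipe: payoffs 26, 34 → best response Honest.
Bidder 2 against Shade: payoffs 33, 10 → best response Jump.
Bidder 2 against Honest: payoffs 55, 92 → best response Snipe.
Mutual best responses: (Honest, Snipe).

(Honest, Snipe)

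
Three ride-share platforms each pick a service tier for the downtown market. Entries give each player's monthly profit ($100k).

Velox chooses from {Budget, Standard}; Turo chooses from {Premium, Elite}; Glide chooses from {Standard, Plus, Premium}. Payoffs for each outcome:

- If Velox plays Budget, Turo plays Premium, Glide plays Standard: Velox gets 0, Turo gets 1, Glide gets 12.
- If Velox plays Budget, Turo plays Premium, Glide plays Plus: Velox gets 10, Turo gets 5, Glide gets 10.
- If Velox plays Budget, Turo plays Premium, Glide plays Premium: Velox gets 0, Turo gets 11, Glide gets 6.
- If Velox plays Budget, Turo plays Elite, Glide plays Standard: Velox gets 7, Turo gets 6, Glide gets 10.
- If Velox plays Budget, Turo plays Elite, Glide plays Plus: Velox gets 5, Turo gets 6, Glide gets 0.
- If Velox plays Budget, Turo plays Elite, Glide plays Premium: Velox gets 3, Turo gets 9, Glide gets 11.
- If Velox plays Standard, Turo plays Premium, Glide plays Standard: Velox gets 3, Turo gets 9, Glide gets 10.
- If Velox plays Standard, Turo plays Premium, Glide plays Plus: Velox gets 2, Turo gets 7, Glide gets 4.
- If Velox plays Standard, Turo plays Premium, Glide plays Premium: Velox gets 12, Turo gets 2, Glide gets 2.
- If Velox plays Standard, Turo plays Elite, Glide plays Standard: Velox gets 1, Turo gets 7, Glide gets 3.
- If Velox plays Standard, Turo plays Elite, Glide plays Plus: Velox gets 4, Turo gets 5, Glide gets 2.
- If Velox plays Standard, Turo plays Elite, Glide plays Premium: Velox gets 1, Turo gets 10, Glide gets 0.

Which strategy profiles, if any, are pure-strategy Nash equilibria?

Velox against (Premium, Standard): payoffs 0, 3 → best response Standard.
Velox against (Premium, Plus): payoffs 10, 2 → best response Budget.
Velox against (Premium, Premium): payoffs 0, 12 → best response Standard.
Velox against (Elite, Standard): payoffs 7, 1 → best response Budget.
Velox against (Elite, Plus): payoffs 5, 4 → best response Budget.
Velox against (Elite, Premium): payoffs 3, 1 → best response Budget.
Turo against (Budget, Standard): payoffs 1, 6 → best response Elite.
Turo against (Budget, Plus): payoffs 5, 6 → best response Elite.
Turo against (Budget, Premium): payoffs 11, 9 → best response Premium.
Turo against (Standard, Standard): payoffs 9, 7 → best response Premium.
Turo against (Standard, Plus): payoffs 7, 5 → best response Premium.
Turo against (Standard, Premium): payoffs 2, 10 → best response Elite.
Glide against (Budget, Premium): payoffs 12, 10, 6 → best response Standard.
Glide against (Budget, Elite): payoffs 10, 0, 11 → best response Premium.
Glide against (Standard, Premium): payoffs 10, 4, 2 → best response Standard.
Glide against (Standard, Elite): payoffs 3, 2, 0 → best response Standard.
Mutual best responses: (Standard, Premium, Standard).

Pure NE: (Standard, Premium, Standard)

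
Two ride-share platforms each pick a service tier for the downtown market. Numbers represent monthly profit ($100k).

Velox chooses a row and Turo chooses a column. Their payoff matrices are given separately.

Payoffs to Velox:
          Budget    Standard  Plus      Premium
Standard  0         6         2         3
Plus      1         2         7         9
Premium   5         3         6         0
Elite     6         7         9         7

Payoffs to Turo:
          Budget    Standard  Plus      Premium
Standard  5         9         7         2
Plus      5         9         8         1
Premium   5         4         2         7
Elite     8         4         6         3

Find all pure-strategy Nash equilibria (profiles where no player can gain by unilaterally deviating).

Velox against Budget: payoffs 0, 1, 5, 6 → best response Elite.
Velox against Standard: payoffs 6, 2, 3, 7 → best response Elite.
Velox against Plus: payoffs 2, 7, 6, 9 → best response Elite.
Velox against Premium: payoffs 3, 9, 0, 7 → best response Plus.
Turo against Standard: payoffs 5, 9, 7, 2 → best response Standard.
Turo against Plus: payoffs 5, 9, 8, 1 → best response Standard.
Turo against Premium: payoffs 5, 4, 2, 7 → best response Premium.
Turo against Elite: payoffs 8, 4, 6, 3 → best response Budget.
Mutual best responses: (Elite, Budget).

Pure NE: (Elite, Budget)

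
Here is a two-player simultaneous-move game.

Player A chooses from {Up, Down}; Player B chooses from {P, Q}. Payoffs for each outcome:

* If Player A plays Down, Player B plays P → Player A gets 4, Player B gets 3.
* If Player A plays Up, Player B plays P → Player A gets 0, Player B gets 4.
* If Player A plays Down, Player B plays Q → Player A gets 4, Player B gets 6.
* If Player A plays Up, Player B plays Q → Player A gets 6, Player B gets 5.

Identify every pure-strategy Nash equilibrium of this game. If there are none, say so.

(Up, P): Player A can switch to Down (0 → 4). Not NE.
(Up, Q): Player A gets 6, best alternative 4; Player B gets 5, best alternative 4. No profitable deviation — NE.
(Down, P): Player B can switch to Q (3 → 6). Not NE.
(Down, Q): Player A can switch to Up (4 → 6). Not NE.

The unique pure-strategy Nash equilibrium is (Up, Q).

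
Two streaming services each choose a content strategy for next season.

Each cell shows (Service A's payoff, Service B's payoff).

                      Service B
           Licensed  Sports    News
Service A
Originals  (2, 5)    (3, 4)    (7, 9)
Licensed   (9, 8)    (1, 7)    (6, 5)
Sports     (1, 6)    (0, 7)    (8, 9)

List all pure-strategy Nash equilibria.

Service A against Licensed: payoffs 2, 9, 1 → best response Licensed.
Service A against Sports: payoffs 3, 1, 0 → best response Originals.
Service A against News: payoffs 7, 6, 8 → best response Sports.
Service B against Originals: payoffs 5, 4, 9 → best response News.
Service B against Licensed: payoffs 8, 7, 5 → best response Licensed.
Service B against Sports: payoffs 6, 7, 9 → best response News.
Mutual best responses: (Licensed, Licensed); (Sports, News).

The pure Nash equilibria are (Licensed, Licensed), (Sports, News).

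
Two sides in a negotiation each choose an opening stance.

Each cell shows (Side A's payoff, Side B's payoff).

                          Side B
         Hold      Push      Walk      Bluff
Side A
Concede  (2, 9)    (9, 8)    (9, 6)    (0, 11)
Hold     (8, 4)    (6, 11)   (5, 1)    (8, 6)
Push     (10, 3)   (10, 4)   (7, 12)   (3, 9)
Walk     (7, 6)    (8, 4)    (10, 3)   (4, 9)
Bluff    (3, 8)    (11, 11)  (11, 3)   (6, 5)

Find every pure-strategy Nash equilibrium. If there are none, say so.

(Bluff, Push)

Check each profile: it is a Nash equilibrium iff no player can strictly gain by switching unilaterally.
(Concede, Hold): Side A can switch to Hold (2 → 8). Not NE.
(Concede, Push): Side A can switch to Push (9 → 10). Not NE.
(Concede, Walk): Side A can switch to Walk (9 → 10). Not NE.
(Concede, Bluff): Side A can switch to Hold (0 → 8). Not NE.
(Hold, Hold): Side A can switch to Push (8 → 10). Not NE.
(Hold, Push): Side A can switch to Concede (6 → 9). Not NE.
(Hold, Walk): Side A can switch to Concede (5 → 9). Not NE.
(Hold, Bluff): Side B can switch to Push (6 → 11). Not NE.
(Bluff, Push): Side A gets 11, best alternative 10; Side B gets 11, best alternative 8. No profitable deviation — NE.
(The remaining 11 profiles each have a profitable deviation by the same check.)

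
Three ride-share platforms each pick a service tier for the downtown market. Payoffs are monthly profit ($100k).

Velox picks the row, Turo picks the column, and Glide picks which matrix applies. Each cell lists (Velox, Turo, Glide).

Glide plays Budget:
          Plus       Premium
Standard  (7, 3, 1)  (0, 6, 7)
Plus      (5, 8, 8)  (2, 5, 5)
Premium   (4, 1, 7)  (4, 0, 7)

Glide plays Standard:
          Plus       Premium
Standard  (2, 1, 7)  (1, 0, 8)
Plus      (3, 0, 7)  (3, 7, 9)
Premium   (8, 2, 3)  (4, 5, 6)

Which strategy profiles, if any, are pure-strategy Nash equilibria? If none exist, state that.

There is no pure-strategy Nash equilibrium.

(Standard, Plus, Budget): Turo can switch to Premium (3 → 6). Not NE.
(Standard, Plus, Standard): Velox can switch to Plus (2 → 3). Not NE.
(Standard, Premium, Budget): Velox can switch to Plus (0 → 2). Not NE.
(Standard, Premium, Standard): Velox can switch to Plus (1 → 3). Not NE.
(Plus, Plus, Budget): Velox can switch to Standard (5 → 7). Not NE.
(Plus, Plus, Standard): Velox can switch to Premium (3 → 8). Not NE.
(Plus, Premium, Budget): Velox can switch to Premium (2 → 4). Not NE.
(Plus, Premium, Standard): Velox can switch to Premium (3 → 4). Not NE.
(The remaining 4 profiles each have a profitable deviation by the same check.)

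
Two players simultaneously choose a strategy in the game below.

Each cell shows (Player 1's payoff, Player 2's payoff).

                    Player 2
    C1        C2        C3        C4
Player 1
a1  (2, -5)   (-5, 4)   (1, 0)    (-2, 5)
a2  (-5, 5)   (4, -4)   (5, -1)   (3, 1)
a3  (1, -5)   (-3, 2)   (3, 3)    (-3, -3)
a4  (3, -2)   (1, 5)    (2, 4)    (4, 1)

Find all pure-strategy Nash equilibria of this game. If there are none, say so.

No pure-strategy Nash equilibrium.

Player 1 against C1: payoffs 2, -5, 1, 3 → best response a4.
Player 1 against C2: payoffs -5, 4, -3, 1 → best response a2.
Player 1 against C3: payoffs 1, 5, 3, 2 → best response a2.
Player 1 against C4: payoffs -2, 3, -3, 4 → best response a4.
Player 2 against a1: payoffs -5, 4, 0, 5 → best response C4.
Player 2 against a2: payoffs 5, -4, -1, 1 → best response C1.
Player 2 against a3: payoffs -5, 2, 3, -3 → best response C3.
Player 2 against a4: payoffs -2, 5, 4, 1 → best response C2.
No profile is a mutual best response for all players.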